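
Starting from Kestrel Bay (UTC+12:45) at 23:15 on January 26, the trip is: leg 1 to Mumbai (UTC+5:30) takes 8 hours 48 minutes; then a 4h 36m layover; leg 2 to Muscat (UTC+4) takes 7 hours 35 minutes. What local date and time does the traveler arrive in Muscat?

Convert departure to UTC: 23:15 − 12:45 = 10:30 UTC on Jan 26.
Add 8 hours 48 minutes leg 1 → 19:18 UTC.
Add 4 hours and 36 minutes layover in Mumbai → 23:54 UTC.
Add 7 hours and 35 minutes leg 2 → 07:29 UTC (Jan 27).
Muscat is UTC+4:00, so local arrival = 07:29 + 4:00 = 11:29 on Jan 27.

11:29 on January 27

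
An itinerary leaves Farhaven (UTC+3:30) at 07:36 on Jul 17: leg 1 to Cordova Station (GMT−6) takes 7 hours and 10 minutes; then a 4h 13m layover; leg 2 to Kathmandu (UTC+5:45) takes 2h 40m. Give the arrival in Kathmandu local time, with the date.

23:54 on July 17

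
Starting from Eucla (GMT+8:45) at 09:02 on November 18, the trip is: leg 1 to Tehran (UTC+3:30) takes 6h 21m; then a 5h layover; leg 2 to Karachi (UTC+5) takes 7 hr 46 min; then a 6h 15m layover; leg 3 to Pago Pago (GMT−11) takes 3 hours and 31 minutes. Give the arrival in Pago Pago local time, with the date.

18:10 on November 18

Convert departure to UTC: 09:02 − 8:45 = 00:17 UTC on Nov 18.
Add 6 hours 21 minutes leg 1 → 06:38 UTC.
Add 5 hours layover in Tehran → 11:38 UTC.
Add 7 hours 46 minutes leg 2 → 19:24 UTC.
Add 6 hours and 15 minutes layover in Karachi → 01:39 UTC (Nov 19).
Add 3 hours 31 minutes leg 3 → 05:10 UTC.
Pago Pago is UTC−11:00, so local arrival = 05:10 − 11:00 = 18:10 on Nov 18.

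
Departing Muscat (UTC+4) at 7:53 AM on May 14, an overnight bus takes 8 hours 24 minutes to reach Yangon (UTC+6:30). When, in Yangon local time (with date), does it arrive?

6:47 PM on May 14

Convert departure to UTC: 7:53 AM − 4:00 = 3:53 AM UTC on May 14.
Add 8 hours 24 minutes travel time → 12:17 PM UTC.
Yangon is UTC+6:30, so local arrival = 12:17 PM + 6:30 = 6:47 PM on May 14.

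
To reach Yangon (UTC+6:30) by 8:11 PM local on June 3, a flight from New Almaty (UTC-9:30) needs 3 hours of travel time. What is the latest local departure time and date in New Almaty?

Target arrival in UTC: 8:11 PM − 6:30 = 1:41 PM on Jun 3.
Subtract 3 hours → departure 10:41 AM UTC on Jun 3.
New Almaty is UTC−9:30: 10:41 AM − 9:30 = 1:11 AM on Jun 3.

1:11 AM on Jun 3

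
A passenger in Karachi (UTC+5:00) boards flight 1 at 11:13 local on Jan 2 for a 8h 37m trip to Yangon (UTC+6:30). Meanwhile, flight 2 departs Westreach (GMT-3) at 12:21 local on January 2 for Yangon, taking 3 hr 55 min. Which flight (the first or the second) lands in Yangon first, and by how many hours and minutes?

Flight 1 in UTC: 11:13 − 5:00 = 06:13 on Jan 2.
+8 hours 37 minutes → arrive 14:50 UTC on Jan 2.
Flight 2 in UTC: 12:21 + 3:00 = 15:21 on Jan 2.
+3 hours 55 minutes → arrive 19:16 UTC on Jan 2.
Flight 1 lands earlier by 4 hours 26 minutes.

the first, by 4 hours 26 minutes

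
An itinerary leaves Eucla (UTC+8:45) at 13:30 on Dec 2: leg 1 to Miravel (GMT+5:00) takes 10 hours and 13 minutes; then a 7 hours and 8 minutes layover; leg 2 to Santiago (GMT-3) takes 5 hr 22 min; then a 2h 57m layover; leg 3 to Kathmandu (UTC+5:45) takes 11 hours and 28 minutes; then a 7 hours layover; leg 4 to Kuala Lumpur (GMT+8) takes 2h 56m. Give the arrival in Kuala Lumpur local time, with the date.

Convert departure to UTC: 13:30 − 8:45 = 04:45 UTC on Dec 2.
Add 10 hours 13 minutes leg 1 → 14:58 UTC.
Add 7 hours and 8 minutes layover in Miravel → 22:06 UTC.
Add 5 hours 22 minutes leg 2 → 03:28 UTC (Dec 3).
Add 2 hours and 57 minutes layover in Santiago → 06:25 UTC.
Add 11 hours 28 minutes leg 3 → 17:53 UTC.
Add 7 hours layover in Kathmandu → 00:53 UTC (Dec 4).
Add 2 hours and 56 minutes leg 4 → 03:49 UTC.
Kuala Lumpur is UTC+8:00, so local arrival = 03:49 + 8:00 = 11:49 on Dec 4.

11:49 on Dec 4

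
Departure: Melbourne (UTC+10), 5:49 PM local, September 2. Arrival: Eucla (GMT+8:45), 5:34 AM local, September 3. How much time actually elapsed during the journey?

13 hours

Departure in UTC: 5:49 PM − 10:00 = 7:49 AM on Sep 2.
Arrival in UTC: 5:34 AM − 8:45 = 8:49 PM on Sep 2.
Elapsed = 8:49 PM − 7:49 AM = 13 hours.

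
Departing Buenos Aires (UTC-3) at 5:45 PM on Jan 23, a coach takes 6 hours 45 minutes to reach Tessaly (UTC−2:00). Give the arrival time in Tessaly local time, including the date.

1:30 AM on January 24

Convert departure to UTC: 5:45 PM + 3:00 = 8:45 PM UTC on Jan 23.
Add 6 hours and 45 minutes travel time → 3:30 AM UTC (Jan 24).
Tessaly is UTC−2:00, so local arrival = 3:30 AM − 2:00 = 1:30 AM on Jan 24.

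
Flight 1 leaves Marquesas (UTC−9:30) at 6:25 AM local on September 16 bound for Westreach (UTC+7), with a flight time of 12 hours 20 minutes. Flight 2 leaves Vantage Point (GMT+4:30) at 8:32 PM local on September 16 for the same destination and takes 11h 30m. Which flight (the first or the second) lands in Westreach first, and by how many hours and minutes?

the second, by 43 minutes

Flight 1 in UTC: 6:25 AM + 9:30 = 3:55 PM on Sep 16.
+12 hours and 20 minutes → arrive 4:15 AM UTC on Sep 17.
Flight 2 in UTC: 8:32 PM − 4:30 = 4:02 PM on Sep 16.
+11 hours and 30 minutes → arrive 3:32 AM UTC on Sep 17.
Flight 2 lands earlier by 43 minutes.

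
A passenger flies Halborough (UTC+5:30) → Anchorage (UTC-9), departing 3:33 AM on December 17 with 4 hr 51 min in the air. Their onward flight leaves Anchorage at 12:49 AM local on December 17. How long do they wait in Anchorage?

Convert departure to UTC: 3:33 AM − 5:30 = 10:03 PM UTC on Dec 16.
Add 4 hours and 51 minutes flight time → 2:54 AM UTC (Dec 17).
Anchorage is UTC−9:00, so local arrival = 2:54 AM − 9:00 = 5:54 PM on Dec 16.
Layover = 12:49 AM − 5:54 PM (+1 day) = 6 hours 55 minutes.

6 hours 55 minutes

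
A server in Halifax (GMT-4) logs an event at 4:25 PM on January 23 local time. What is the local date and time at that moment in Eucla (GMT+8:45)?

5:10 AM on January 24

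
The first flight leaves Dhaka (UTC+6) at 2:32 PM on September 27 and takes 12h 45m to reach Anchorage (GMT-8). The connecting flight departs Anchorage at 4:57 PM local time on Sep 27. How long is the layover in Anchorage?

Convert departure to UTC: 2:32 PM − 6:00 = 8:32 AM UTC on Sep 27.
Add 12 hours and 45 minutes flight time → 9:17 PM UTC.
Anchorage is UTC−8:00, so local arrival = 9:17 PM − 8:00 = 1:17 PM on Sep 27.
Layover = 4:57 PM − 1:17 PM = 3 hours 40 minutes.

3 hours 40 minutes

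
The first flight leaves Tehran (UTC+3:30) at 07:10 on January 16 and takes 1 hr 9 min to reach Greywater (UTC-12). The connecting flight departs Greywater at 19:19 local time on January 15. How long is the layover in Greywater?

2 hours 30 minutes

Convert departure to UTC: 07:10 − 3:30 = 03:40 UTC on Jan 16.
Add 1 hour 9 minutes flight time → 04:49 UTC.
Greywater is UTC−12:00, so local arrival = 04:49 − 12:00 = 16:49 on Jan 15.
Layover = 19:19 − 16:49 = 2 hours 30 minutes.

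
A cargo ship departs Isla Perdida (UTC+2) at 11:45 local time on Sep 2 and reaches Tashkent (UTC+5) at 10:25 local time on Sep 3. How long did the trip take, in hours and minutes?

Departure in UTC: 11:45 − 2:00 = 09:45 on Sep 2.
Arrival in UTC: 10:25 − 5:00 = 05:25 on Sep 3.
Elapsed = 05:25 − 09:45 (+1 day) = 19 hours 40 minutes.

19 hours 40 minutes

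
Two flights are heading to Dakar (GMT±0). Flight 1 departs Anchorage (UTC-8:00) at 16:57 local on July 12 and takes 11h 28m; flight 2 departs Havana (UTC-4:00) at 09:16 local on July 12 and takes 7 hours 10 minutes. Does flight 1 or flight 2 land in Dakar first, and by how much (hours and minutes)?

Flight 1 in UTC: 16:57 + 8:00 = 00:57 on Jul 13.
+11 hours and 28 minutes → arrive 12:25 UTC on Jul 13.
Flight 2 in UTC: 09:16 + 4:00 = 13:16 on Jul 12.
+7 hours and 10 minutes → arrive 20:26 UTC on Jul 12.
Flight 2 lands earlier by 15 hours 59 minutes.

the second, by 15 hours 59 minutes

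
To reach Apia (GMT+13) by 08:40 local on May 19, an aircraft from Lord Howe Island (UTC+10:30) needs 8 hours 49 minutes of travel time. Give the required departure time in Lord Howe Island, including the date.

21:21 on May 18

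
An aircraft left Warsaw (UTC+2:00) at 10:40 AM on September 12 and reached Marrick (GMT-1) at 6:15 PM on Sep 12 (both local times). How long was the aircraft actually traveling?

Departure in UTC: 10:40 AM − 2:00 = 8:40 AM on Sep 12.
Arrival in UTC: 6:15 PM + 1:00 = 7:15 PM on Sep 12.
Elapsed = 7:15 PM − 8:40 AM = 10 hours 35 minutes.

10 hours 35 minutes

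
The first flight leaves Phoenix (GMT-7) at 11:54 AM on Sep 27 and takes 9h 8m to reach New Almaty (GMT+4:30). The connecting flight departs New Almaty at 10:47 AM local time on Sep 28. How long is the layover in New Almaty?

2 hours 15 minutes

Convert departure to UTC: 11:54 AM + 7:00 = 6:54 PM UTC on Sep 27.
Add 9 hours and 8 minutes flight time → 4:02 AM UTC (Sep 28).
New Almaty is UTC+4:30, so local arrival = 4:02 AM + 4:30 = 8:32 AM on Sep 28.
Layover = 10:47 AM − 8:32 AM = 2 hours 15 minutes.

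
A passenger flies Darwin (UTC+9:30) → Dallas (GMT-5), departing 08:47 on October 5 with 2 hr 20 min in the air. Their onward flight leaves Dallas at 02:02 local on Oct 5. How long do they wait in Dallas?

Convert departure to UTC: 08:47 − 9:30 = 23:17 UTC on Oct 4.
Add 2 hours 20 minutes flight time → 01:37 UTC (Oct 5).
Dallas is UTC−5:00, so local arrival = 01:37 − 5:00 = 20:37 on Oct 4.
Layover = 02:02 − 20:37 (+1 day) = 5 hours 25 minutes.

5 hours 25 minutes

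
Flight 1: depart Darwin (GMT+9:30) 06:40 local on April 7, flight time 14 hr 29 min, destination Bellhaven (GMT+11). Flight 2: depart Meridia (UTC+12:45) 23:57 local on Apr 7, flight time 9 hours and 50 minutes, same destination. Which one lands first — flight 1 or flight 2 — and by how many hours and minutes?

the first, by 9 hours 23 minutes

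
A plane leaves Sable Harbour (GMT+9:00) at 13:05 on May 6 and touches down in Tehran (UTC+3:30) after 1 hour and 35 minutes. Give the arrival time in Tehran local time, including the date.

Convert departure to UTC: 13:05 − 9:00 = 04:05 UTC on May 6.
Add 1 hour 35 minutes travel time → 05:40 UTC.
Tehran is UTC+3:30, so local arrival = 05:40 + 3:30 = 09:10 on May 6.

09:10 on May 6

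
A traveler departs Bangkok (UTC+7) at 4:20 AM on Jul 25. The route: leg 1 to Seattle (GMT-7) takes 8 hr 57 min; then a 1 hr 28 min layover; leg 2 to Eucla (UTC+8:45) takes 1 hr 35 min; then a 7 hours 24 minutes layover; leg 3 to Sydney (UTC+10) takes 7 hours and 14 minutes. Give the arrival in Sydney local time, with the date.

Convert departure to UTC: 4:20 AM − 7:00 = 9:20 PM UTC on Jul 24.
Add 8 hours and 57 minutes leg 1 → 6:17 AM UTC (Jul 25).
Add 1 hour 28 minutes layover in Seattle → 7:45 AM UTC.
Add 1 hour 35 minutes leg 2 → 9:20 AM UTC.
Add 7 hours and 24 minutes layover in Eucla → 4:44 PM UTC.
Add 7 hours and 14 minutes leg 3 → 11:58 PM UTC.
Sydney is UTC+10:00, so local arrival = 11:58 PM + 10:00 = 9:58 AM on Jul 26.

9:58 AM on July 26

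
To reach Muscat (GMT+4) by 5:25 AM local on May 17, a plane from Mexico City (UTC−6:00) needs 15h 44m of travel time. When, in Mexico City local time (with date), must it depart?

3:41 AM on May 16

Target arrival in UTC: 5:25 AM − 4:00 = 1:25 AM on May 17.
Subtract 15 hours and 44 minutes → departure 9:41 AM UTC on May 16.
Mexico City is UTC−6:00: 9:41 AM − 6:00 = 3:41 AM on May 16.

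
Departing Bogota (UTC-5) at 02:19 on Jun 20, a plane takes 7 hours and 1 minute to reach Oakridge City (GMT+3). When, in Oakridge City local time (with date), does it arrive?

Oakridge City is 8:00 ahead of Bogota.
After 7 hours 1 minute it is 09:20 in Bogota.
Shift by the zone difference: 09:20 + 8:00 = 17:20 on Jun 20 in Oakridge City.

17:20 on June 20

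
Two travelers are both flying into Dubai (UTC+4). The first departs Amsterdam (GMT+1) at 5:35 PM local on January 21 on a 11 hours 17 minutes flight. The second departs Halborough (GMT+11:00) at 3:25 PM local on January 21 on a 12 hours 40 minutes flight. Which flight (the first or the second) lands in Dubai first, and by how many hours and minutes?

Flight 1 in UTC: 5:35 PM − 1:00 = 4:35 PM on Jan 21.
+11 hours and 17 minutes → arrive 3:52 AM UTC on Jan 22.
Flight 2 in UTC: 3:25 PM − 11:00 = 4:25 AM on Jan 21.
+12 hours and 40 minutes → arrive 5:05 PM UTC on Jan 21.
Flight 2 lands earlier by 10 hours 47 minutes.

the second, by 10 hours 47 minutes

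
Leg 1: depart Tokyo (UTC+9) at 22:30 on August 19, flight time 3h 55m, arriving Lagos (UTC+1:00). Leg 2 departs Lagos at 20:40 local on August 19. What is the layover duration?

2 hours 15 minutes

Convert departure to UTC: 22:30 − 9:00 = 13:30 UTC on Aug 19.
Add 3 hours 55 minutes flight time → 17:25 UTC.
Lagos is UTC+1:00, so local arrival = 17:25 + 1:00 = 18:25 on Aug 19.
Layover = 20:40 − 18:25 = 2 hours 15 minutes.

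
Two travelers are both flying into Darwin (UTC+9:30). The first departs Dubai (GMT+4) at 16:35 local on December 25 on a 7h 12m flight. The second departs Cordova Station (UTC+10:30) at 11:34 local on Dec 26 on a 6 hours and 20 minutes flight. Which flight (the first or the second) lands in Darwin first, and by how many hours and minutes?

the first, by 11 hours 37 minutes

Flight 1 in UTC: 16:35 − 4:00 = 12:35 on Dec 25.
+7 hours 12 minutes → arrive 19:47 UTC on Dec 25.
Flight 2 in UTC: 11:34 − 10:30 = 01:04 on Dec 26.
+6 hours and 20 minutes → arrive 07:24 UTC on Dec 26.
Flight 1 lands earlier by 11 hours 37 minutes.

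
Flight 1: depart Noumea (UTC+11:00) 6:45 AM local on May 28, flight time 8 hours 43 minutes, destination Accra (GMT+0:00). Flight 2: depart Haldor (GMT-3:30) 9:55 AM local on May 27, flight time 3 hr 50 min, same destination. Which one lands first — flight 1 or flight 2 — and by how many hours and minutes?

the second, by 11 hours 13 minutes

Flight 1 in UTC: 6:45 AM − 11:00 = 7:45 PM on May 27.
+8 hours 43 minutes → arrive 4:28 AM UTC on May 28.
Flight 2 in UTC: 9:55 AM + 3:30 = 1:25 PM on May 27.
+3 hours 50 minutes → arrive 5:15 PM UTC on May 27.
Flight 2 lands earlier by 11 hours 13 minutes.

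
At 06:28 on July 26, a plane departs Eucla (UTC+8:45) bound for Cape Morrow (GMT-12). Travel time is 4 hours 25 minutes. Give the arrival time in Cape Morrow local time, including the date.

14:08 on July 25

Convert departure to UTC: 06:28 − 8:45 = 21:43 UTC on Jul 25.
Add 4 hours and 25 minutes travel time → 02:08 UTC (Jul 26).
Cape Morrow is UTC−12:00, so local arrival = 02:08 − 12:00 = 14:08 on Jul 25.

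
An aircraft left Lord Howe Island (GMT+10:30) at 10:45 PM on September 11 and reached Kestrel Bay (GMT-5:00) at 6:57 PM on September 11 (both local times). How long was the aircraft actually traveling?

Kestrel Bay is 15:30 behind Lord Howe Island.
Clock-face elapsed time (ignoring zones) is −3 hours 48 minutes.
Actual elapsed = −3 hours 48 minutes + 15:30 = 11 hours 42 minutes.

11 hours 42 minutes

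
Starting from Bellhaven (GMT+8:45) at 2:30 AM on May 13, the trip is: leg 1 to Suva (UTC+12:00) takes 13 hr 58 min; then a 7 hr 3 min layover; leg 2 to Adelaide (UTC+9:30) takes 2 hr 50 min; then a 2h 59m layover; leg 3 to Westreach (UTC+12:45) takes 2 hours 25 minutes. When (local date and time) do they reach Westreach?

Convert departure to UTC: 2:30 AM − 8:45 = 5:45 PM UTC on May 12.
Add 13 hours and 58 minutes leg 1 → 7:43 AM UTC (May 13).
Add 7 hours and 3 minutes layover in Suva → 2:46 PM UTC.
Add 2 hours and 50 minutes leg 2 → 5:36 PM UTC.
Add 2 hours 59 minutes layover in Adelaide → 8:35 PM UTC.
Add 2 hours and 25 minutes leg 3 → 11:00 PM UTC.
Westreach is UTC+12:45, so local arrival = 11:00 PM + 12:45 = 11:45 AM on May 14.

11:45 AM on May 14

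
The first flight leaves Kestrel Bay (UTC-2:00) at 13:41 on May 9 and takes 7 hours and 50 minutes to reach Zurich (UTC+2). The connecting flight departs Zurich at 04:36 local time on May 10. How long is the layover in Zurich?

Convert departure to UTC: 13:41 + 2:00 = 15:41 UTC on May 9.
Add 7 hours 50 minutes flight time → 23:31 UTC.
Zurich is UTC+2:00, so local arrival = 23:31 + 2:00 = 01:31 on May 10.
Layover = 04:36 − 01:31 = 3 hours 5 minutes.

3 hours 5 minutes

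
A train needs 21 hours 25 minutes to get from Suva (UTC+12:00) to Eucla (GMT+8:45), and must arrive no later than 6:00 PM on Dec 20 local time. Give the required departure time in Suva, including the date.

Target arrival in UTC: 6:00 PM − 8:45 = 9:15 AM on Dec 20.
Subtract 21 hours and 25 minutes → departure 11:50 AM UTC on Dec 19.
Suva is UTC+12:00: 11:50 AM + 12:00 = 11:50 PM on Dec 19.

11:50 PM on December 19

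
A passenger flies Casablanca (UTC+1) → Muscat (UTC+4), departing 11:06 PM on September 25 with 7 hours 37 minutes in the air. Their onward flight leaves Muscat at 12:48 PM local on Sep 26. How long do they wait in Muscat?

3 hours 5 minutes

Convert departure to UTC: 11:06 PM − 1:00 = 10:06 PM UTC on Sep 25.
Add 7 hours and 37 minutes flight time → 5:43 AM UTC (Sep 26).
Muscat is UTC+4:00, so local arrival = 5:43 AM + 4:00 = 9:43 AM on Sep 26.
Layover = 12:48 PM − 9:43 AM = 3 hours 5 minutes.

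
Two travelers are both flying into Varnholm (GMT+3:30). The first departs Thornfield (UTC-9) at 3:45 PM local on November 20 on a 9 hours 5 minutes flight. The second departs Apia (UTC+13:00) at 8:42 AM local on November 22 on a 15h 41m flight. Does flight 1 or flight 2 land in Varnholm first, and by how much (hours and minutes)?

Flight 1 in UTC: 3:45 PM + 9:00 = 12:45 AM on Nov 21.
+9 hours and 5 minutes → arrive 9:50 AM UTC on Nov 21.
Flight 2 in UTC: 8:42 AM − 13:00 = 7:42 PM on Nov 21.
+15 hours 41 minutes → arrive 11:23 AM UTC on Nov 22.
Flight 1 lands earlier by 25 hours 33 minutes.

the first, by 25 hours 33 minutes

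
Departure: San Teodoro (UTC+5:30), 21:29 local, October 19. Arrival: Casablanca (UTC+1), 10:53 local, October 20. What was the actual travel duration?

17 hours 54 minutes

Departure in UTC: 21:29 − 5:30 = 15:59 on Oct 19.
Arrival in UTC: 10:53 − 1:00 = 09:53 on Oct 20.
Elapsed = 09:53 − 15:59 (+1 day) = 17 hours 54 minutes.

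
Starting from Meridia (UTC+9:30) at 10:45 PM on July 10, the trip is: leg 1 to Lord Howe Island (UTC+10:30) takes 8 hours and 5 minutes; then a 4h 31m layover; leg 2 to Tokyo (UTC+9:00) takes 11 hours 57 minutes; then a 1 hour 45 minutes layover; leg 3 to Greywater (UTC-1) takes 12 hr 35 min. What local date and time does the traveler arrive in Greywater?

Convert departure to UTC: 10:45 PM − 9:30 = 1:15 PM UTC on Jul 10.
Add 8 hours and 5 minutes leg 1 → 9:20 PM UTC.
Add 4 hours and 31 minutes layover in Lord Howe Island → 1:51 AM UTC (Jul 11).
Add 11 hours 57 minutes leg 2 → 1:48 PM UTC.
Add 1 hour 45 minutes layover in Tokyo → 3:33 PM UTC.
Add 12 hours 35 minutes leg 3 → 4:08 AM UTC (Jul 12).
Greywater is UTC−1:00, so local arrival = 4:08 AM − 1:00 = 3:08 AM on Jul 12.

3:08 AM on Jul 12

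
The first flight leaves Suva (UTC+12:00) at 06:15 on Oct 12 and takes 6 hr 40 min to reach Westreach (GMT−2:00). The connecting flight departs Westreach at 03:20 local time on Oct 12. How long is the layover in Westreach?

4 hours 25 minutes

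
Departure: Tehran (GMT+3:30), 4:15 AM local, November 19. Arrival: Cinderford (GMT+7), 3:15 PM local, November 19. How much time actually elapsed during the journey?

Cinderford is 3:30 ahead of Tehran.
Clock-face elapsed time (ignoring zones) is 11 hours.
Actual elapsed = 11 hours − 3:30 = 7 hours 30 minutes.

7 hours 30 minutes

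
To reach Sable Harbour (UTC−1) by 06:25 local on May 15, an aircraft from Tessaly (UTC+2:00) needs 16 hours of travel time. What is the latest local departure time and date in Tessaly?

17:25 on May 14

Target arrival in UTC: 06:25 + 1:00 = 07:25 on May 15.
Subtract 16 hours → departure 15:25 UTC on May 14.
Tessaly is UTC+2:00: 15:25 + 2:00 = 17:25 on May 14.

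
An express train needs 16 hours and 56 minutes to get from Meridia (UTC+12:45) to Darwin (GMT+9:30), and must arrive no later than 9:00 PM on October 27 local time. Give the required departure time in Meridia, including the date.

7:19 AM on Oct 27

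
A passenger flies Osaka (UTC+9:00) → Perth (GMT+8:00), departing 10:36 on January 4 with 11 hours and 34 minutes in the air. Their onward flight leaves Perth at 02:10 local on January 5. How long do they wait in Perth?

5 hours

Convert departure to UTC: 10:36 − 9:00 = 01:36 UTC on Jan 4.
Add 11 hours and 34 minutes flight time → 13:10 UTC.
Perth is UTC+8:00, so local arrival = 13:10 + 8:00 = 21:10 on Jan 4.
Layover = 02:10 − 21:10 (+1 day) = 5 hours.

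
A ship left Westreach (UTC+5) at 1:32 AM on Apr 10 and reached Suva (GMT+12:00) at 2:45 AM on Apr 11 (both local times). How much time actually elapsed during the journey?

Suva is 7:00 ahead of Westreach.
Clock-face elapsed time (ignoring zones) is 25 hours 13 minutes.
Actual elapsed = 25 hours 13 minutes − 7:00 = 18 hours 13 minutes.

18 hours 13 minutes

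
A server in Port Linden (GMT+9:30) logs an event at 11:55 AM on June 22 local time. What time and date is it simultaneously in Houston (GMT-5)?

In UTC: 11:55 AM − 9:30 = 2:25 AM on Jun 22.
Houston is UTC−5:00: 2:25 AM − 5:00 = 9:25 PM on Jun 21.

9:25 PM on June 21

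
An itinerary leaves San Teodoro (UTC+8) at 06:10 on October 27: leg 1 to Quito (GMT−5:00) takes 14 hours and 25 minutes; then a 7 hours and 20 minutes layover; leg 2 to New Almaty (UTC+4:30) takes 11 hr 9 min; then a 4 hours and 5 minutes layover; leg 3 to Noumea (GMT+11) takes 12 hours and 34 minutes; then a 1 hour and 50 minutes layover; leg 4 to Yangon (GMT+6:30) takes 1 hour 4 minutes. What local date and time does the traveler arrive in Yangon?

09:07 on Oct 29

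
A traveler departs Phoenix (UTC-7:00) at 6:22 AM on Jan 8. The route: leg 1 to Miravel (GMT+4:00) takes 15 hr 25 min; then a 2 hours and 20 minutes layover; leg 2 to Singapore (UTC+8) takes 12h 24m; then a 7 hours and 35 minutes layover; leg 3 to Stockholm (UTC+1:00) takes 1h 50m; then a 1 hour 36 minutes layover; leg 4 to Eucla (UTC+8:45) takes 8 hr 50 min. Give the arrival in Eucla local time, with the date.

Convert departure to UTC: 6:22 AM + 7:00 = 1:22 PM UTC on Jan 8.
Add 15 hours and 25 minutes leg 1 → 4:47 AM UTC (Jan 9).
Add 2 hours and 20 minutes layover in Miravel → 7:07 AM UTC.
Add 12 hours and 24 minutes leg 2 → 7:31 PM UTC.
Add 7 hours and 35 minutes layover in Singapore → 3:06 AM UTC (Jan 10).
Add 1 hour 50 minutes leg 3 → 4:56 AM UTC.
Add 1 hour 36 minutes layover in Stockholm → 6:32 AM UTC.
Add 8 hours 50 minutes leg 4 → 3:22 PM UTC.
Eucla is UTC+8:45, so local arrival = 3:22 PM + 8:45 = 12:07 AM on Jan 11.

12:07 AM on Jan 11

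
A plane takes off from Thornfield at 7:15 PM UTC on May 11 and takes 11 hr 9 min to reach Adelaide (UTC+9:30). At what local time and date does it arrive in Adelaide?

Departure is given in UTC: 7:15 PM on May 11.
Add 11 hours 9 minutes → 6:24 AM UTC (May 12).
Adelaide is UTC+9:30: 6:24 AM + 9:30 = 3:54 PM on May 12.

3:54 PM on May 12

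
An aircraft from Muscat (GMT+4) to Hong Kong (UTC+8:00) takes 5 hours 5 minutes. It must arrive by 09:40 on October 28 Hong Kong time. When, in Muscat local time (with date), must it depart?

Target arrival in UTC: 09:40 − 8:00 = 01:40 on Oct 28.
Subtract 5 hours 5 minutes → departure 20:35 UTC on Oct 27.
Muscat is UTC+4:00: 20:35 + 4:00 = 00:35 on Oct 28.

00:35 on October 28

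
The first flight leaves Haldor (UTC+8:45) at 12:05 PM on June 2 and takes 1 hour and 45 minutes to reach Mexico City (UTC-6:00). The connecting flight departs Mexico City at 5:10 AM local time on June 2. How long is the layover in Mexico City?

Convert departure to UTC: 12:05 PM − 8:45 = 3:20 AM UTC on Jun 2.
Add 1 hour and 45 minutes flight time → 5:05 AM UTC.
Mexico City is UTC−6:00, so local arrival = 5:05 AM − 6:00 = 11:05 PM on Jun 1.
Layover = 5:10 AM − 11:05 PM (+1 day) = 6 hours 5 minutes.

6 hours 5 minutes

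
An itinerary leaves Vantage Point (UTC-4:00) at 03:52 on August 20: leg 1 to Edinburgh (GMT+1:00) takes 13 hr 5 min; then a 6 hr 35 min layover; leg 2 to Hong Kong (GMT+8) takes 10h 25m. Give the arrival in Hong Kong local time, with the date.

21:57 on August 21

Convert departure to UTC: 03:52 + 4:00 = 07:52 UTC on Aug 20.
Add 13 hours and 5 minutes leg 1 → 20:57 UTC.
Add 6 hours 35 minutes layover in Edinburgh → 03:32 UTC (Aug 21).
Add 10 hours and 25 minutes leg 2 → 13:57 UTC.
Hong Kong is UTC+8:00, so local arrival = 13:57 + 8:00 = 21:57 on Aug 21.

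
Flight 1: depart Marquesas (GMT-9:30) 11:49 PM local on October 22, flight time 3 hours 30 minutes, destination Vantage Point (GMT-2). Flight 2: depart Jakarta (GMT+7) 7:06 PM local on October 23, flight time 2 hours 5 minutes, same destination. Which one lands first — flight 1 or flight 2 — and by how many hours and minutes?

the first, by 1 hour 22 minutes

Flight 1 in UTC: 11:49 PM + 9:30 = 9:19 AM on Oct 23.
+3 hours and 30 minutes → arrive 12:49 PM UTC on Oct 23.
Flight 2 in UTC: 7:06 PM − 7:00 = 12:06 PM on Oct 23.
+2 hours 5 minutes → arrive 2:11 PM UTC on Oct 23.
Flight 1 lands earlier by 1 hour 22 minutes.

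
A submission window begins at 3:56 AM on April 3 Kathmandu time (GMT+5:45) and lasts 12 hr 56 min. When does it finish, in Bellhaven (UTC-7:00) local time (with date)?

Bellhaven is 12:45 behind Kathmandu.
After 12 hours and 56 minutes it is 4:52 PM in Kathmandu.
Shift by the zone difference: 4:52 PM − 12:45 = 4:07 AM on Apr 3 in Bellhaven.

4:07 AM on April 3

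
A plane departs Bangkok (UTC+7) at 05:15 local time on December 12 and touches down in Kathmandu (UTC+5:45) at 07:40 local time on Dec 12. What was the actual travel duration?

Departure in UTC: 05:15 − 7:00 = 22:15 on Dec 11.
Arrival in UTC: 07:40 − 5:45 = 01:55 on Dec 12.
Elapsed = 01:55 − 22:15 (+1 day) = 3 hours 40 minutes.

3 hours 40 minutes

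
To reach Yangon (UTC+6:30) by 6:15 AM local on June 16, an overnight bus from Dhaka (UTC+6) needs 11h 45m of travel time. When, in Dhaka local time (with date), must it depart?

6:00 PM on Jun 15

Target arrival in UTC: 6:15 AM − 6:30 = 11:45 PM on Jun 15.
Subtract 11 hours 45 minutes → departure 12:00 PM UTC on Jun 15.
Dhaka is UTC+6:00: 12:00 PM + 6:00 = 6:00 PM on Jun 15.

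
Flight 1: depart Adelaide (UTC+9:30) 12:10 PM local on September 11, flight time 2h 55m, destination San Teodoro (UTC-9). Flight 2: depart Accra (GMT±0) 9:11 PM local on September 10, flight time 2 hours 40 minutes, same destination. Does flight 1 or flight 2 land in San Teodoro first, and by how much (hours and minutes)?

Flight 1 in UTC: 12:10 PM − 9:30 = 2:40 AM on Sep 11.
+2 hours 55 minutes → arrive 5:35 AM UTC on Sep 11.
Flight 2 departs at 9:11 PM UTC (Sep 10).
+2 hours 40 minutes → arrive 11:51 PM UTC on Sep 10.
Flight 2 lands earlier by 5 hours 44 minutes.

the second, by 5 hours 44 minutes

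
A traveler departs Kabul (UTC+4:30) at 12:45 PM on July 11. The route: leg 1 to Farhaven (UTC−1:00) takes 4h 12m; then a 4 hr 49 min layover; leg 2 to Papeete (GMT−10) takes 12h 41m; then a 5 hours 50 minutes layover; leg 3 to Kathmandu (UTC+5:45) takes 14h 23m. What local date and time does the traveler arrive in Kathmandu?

Convert departure to UTC: 12:45 PM − 4:30 = 8:15 AM UTC on Jul 11.
Add 4 hours and 12 minutes leg 1 → 12:27 PM UTC.
Add 4 hours and 49 minutes layover in Farhaven → 5:16 PM UTC.
Add 12 hours and 41 minutes leg 2 → 5:57 AM UTC (Jul 12).
Add 5 hours 50 minutes layover in Papeete → 11:47 AM UTC.
Add 14 hours 23 minutes leg 3 → 2:10 AM UTC (Jul 13).
Kathmandu is UTC+5:45, so local arrival = 2:10 AM + 5:45 = 7:55 AM on Jul 13.

7:55 AM on July 13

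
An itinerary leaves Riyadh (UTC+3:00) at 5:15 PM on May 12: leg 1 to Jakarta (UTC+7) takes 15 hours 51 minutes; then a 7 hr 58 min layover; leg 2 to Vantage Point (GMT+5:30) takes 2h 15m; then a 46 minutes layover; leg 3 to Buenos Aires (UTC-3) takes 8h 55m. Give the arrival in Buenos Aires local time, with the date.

11:00 PM on May 13

Convert departure to UTC: 5:15 PM − 3:00 = 2:15 PM UTC on May 12.
Add 15 hours 51 minutes leg 1 → 6:06 AM UTC (May 13).
Add 7 hours and 58 minutes layover in Jakarta → 2:04 PM UTC.
Add 2 hours and 15 minutes leg 2 → 4:19 PM UTC.
Add 46 minutes layover in Vantage Point → 5:05 PM UTC.
Add 8 hours and 55 minutes leg 3 → 2:00 AM UTC (May 14).
Buenos Aires is UTC−3:00, so local arrival = 2:00 AM − 3:00 = 11:00 PM on May 13.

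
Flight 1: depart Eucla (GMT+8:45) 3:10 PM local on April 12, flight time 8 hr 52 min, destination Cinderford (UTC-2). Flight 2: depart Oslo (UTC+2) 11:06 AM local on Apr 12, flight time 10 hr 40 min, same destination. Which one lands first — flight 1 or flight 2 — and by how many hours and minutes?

Flight 1 in UTC: 3:10 PM − 8:45 = 6:25 AM on Apr 12.
+8 hours and 52 minutes → arrive 3:17 PM UTC on Apr 12.
Flight 2 in UTC: 11:06 AM − 2:00 = 9:06 AM on Apr 12.
+10 hours and 40 minutes → arrive 7:46 PM UTC on Apr 12.
Flight 1 lands earlier by 4 hours 29 minutes.

the first, by 4 hours 29 minutes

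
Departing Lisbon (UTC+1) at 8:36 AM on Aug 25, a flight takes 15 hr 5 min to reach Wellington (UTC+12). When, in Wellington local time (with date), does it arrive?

10:41 AM on Aug 26

Convert departure to UTC: 8:36 AM − 1:00 = 7:36 AM UTC on Aug 25.
Add 15 hours 5 minutes travel time → 10:41 PM UTC.
Wellington is UTC+12:00, so local arrival = 10:41 PM + 12:00 = 10:41 AM on Aug 26.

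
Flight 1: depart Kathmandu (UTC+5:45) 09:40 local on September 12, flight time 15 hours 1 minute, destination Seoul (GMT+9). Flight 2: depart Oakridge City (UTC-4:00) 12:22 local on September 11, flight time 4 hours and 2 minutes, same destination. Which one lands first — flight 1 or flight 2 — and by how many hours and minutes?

Flight 1 in UTC: 09:40 − 5:45 = 03:55 on Sep 12.
+15 hours 1 minute → arrive 18:56 UTC on Sep 12.
Flight 2 in UTC: 12:22 + 4:00 = 16:22 on Sep 11.
+4 hours and 2 minutes → arrive 20:24 UTC on Sep 11.
Flight 2 lands earlier by 22 hours 32 minutes.

the second, by 22 hours 32 minutes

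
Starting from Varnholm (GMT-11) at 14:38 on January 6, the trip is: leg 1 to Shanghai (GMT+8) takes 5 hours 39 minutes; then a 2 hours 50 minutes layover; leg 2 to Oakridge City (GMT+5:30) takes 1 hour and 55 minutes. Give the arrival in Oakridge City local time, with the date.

17:32 on Jan 7

Convert departure to UTC: 14:38 + 11:00 = 01:38 UTC on Jan 7.
Add 5 hours 39 minutes leg 1 → 07:17 UTC.
Add 2 hours 50 minutes layover in Shanghai → 10:07 UTC.
Add 1 hour 55 minutes leg 2 → 12:02 UTC.
Oakridge City is UTC+5:30, so local arrival = 12:02 + 5:30 = 17:32 on Jan 7.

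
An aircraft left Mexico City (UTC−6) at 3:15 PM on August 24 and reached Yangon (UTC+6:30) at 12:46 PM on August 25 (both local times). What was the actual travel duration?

9 hours 1 minute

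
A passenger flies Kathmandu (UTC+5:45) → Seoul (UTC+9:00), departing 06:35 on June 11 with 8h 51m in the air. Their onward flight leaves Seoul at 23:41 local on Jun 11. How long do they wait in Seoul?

5 hours

Convert departure to UTC: 06:35 − 5:45 = 00:50 UTC on Jun 11.
Add 8 hours and 51 minutes flight time → 09:41 UTC.
Seoul is UTC+9:00, so local arrival = 09:41 + 9:00 = 18:41 on Jun 11.
Layover = 23:41 − 18:41 = 5 hours.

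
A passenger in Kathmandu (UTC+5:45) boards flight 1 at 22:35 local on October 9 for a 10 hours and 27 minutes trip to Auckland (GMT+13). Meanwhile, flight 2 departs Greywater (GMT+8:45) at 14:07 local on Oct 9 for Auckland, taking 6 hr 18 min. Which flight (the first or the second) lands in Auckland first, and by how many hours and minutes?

Flight 1 in UTC: 22:35 − 5:45 = 16:50 on Oct 9.
+10 hours and 27 minutes → arrive 03:17 UTC on Oct 10.
Flight 2 in UTC: 14:07 − 8:45 = 05:22 on Oct 9.
+6 hours and 18 minutes → arrive 11:40 UTC on Oct 9.
Flight 2 lands earlier by 15 hours 37 minutes.

the second, by 15 hours 37 minutes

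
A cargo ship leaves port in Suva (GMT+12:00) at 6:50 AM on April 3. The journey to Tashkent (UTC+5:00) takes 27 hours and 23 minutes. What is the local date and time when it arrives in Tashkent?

3:13 AM on April 4

Tashkent is 7:00 behind Suva.
After 27 hours 23 minutes it is 10:13 AM (Apr 4) in Suva.
Shift by the zone difference: 10:13 AM − 7:00 = 3:13 AM on Apr 4 in Tashkent.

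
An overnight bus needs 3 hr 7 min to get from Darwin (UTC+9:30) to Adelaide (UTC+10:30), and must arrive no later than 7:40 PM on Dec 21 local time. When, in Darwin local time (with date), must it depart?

Target arrival in UTC: 7:40 PM − 10:30 = 9:10 AM on Dec 21.
Subtract 3 hours and 7 minutes → departure 6:03 AM UTC on Dec 21.
Darwin is UTC+9:30: 6:03 AM + 9:30 = 3:33 PM on Dec 21.

3:33 PM on Dec 21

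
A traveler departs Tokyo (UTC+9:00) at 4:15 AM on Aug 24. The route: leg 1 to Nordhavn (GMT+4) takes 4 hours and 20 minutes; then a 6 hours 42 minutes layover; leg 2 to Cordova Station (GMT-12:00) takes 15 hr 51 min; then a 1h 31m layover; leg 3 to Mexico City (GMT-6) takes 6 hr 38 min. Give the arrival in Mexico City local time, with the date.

Convert departure to UTC: 4:15 AM − 9:00 = 7:15 PM UTC on Aug 23.
Add 4 hours and 20 minutes leg 1 → 11:35 PM UTC.
Add 6 hours and 42 minutes layover in Nordhavn → 6:17 AM UTC (Aug 24).
Add 15 hours 51 minutes leg 2 → 10:08 PM UTC.
Add 1 hour and 31 minutes layover in Cordova Station → 11:39 PM UTC.
Add 6 hours 38 minutes leg 3 → 6:17 AM UTC (Aug 25).
Mexico City is UTC−6:00, so local arrival = 6:17 AM − 6:00 = 12:17 AM on Aug 25.

12:17 AM on August 25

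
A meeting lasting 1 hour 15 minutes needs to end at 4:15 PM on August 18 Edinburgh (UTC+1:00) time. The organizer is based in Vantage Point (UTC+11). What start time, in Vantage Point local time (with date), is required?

1:00 AM on August 19

Target end time in UTC: 4:15 PM − 1:00 = 3:15 PM on Aug 18.
Subtract 1 hour 15 minutes → start 2:00 PM UTC on Aug 18.
Vantage Point is UTC+11:00: 2:00 PM + 11:00 = 1:00 AM on Aug 19.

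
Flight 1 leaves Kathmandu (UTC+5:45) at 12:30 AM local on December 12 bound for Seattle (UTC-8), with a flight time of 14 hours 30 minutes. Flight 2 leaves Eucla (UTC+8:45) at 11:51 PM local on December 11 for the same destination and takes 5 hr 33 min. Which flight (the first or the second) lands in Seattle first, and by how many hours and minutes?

Flight 1 in UTC: 12:30 AM − 5:45 = 6:45 PM on Dec 11.
+14 hours and 30 minutes → arrive 9:15 AM UTC on Dec 12.
Flight 2 in UTC: 11:51 PM − 8:45 = 3:06 PM on Dec 11.
+5 hours 33 minutes → arrive 8:39 PM UTC on Dec 11.
Flight 2 lands earlier by 12 hours 36 minutes.

the second, by 12 hours 36 minutes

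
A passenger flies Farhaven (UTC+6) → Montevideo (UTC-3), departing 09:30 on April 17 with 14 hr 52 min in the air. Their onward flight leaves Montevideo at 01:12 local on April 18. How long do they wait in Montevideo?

9 hours 50 minutes

Convert departure to UTC: 09:30 − 6:00 = 03:30 UTC on Apr 17.
Add 14 hours and 52 minutes flight time → 18:22 UTC.
Montevideo is UTC−3:00, so local arrival = 18:22 − 3:00 = 15:22 on Apr 17.
Layover = 01:12 − 15:22 (+1 day) = 9 hours 50 minutes.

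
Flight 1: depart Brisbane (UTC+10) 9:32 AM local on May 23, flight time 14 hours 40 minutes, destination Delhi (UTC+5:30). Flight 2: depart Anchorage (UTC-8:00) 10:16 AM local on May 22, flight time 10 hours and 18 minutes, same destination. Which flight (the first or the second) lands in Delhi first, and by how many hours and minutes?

Flight 1 in UTC: 9:32 AM − 10:00 = 11:32 PM on May 22.
+14 hours and 40 minutes → arrive 2:12 PM UTC on May 23.
Flight 2 in UTC: 10:16 AM + 8:00 = 6:16 PM on May 22.
+10 hours and 18 minutes → arrive 4:34 AM UTC on May 23.
Flight 2 lands earlier by 9 hours 38 minutes.

the second, by 9 hours 38 minutes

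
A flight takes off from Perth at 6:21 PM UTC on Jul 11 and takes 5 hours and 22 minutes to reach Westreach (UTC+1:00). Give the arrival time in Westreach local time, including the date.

12:43 AM on July 12

Departure is given in UTC: 6:21 PM on Jul 11.
Add 5 hours 22 minutes → 11:43 PM UTC.
Westreach is UTC+1:00: 11:43 PM + 1:00 = 12:43 AM on Jul 12.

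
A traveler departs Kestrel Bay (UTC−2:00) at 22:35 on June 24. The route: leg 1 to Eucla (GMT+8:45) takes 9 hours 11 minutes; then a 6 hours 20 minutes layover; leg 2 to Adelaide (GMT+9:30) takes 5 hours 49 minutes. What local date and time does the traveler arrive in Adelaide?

Convert departure to UTC: 22:35 + 2:00 = 00:35 UTC on Jun 25.
Add 9 hours 11 minutes leg 1 → 09:46 UTC.
Add 6 hours 20 minutes layover in Eucla → 16:06 UTC.
Add 5 hours and 49 minutes leg 2 → 21:55 UTC.
Adelaide is UTC+9:30, so local arrival = 21:55 + 9:30 = 07:25 on Jun 26.

07:25 on June 26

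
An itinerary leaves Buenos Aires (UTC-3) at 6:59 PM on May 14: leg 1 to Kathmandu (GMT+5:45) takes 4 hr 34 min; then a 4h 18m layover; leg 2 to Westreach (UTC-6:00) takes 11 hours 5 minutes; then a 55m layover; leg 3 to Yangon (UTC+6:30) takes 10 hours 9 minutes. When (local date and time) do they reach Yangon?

11:30 AM on May 16

Convert departure to UTC: 6:59 PM + 3:00 = 9:59 PM UTC on May 14.
Add 4 hours and 34 minutes leg 1 → 2:33 AM UTC (May 15).
Add 4 hours 18 minutes layover in Kathmandu → 6:51 AM UTC.
Add 11 hours 5 minutes leg 2 → 5:56 PM UTC.
Add 55 minutes layover in Westreach → 6:51 PM UTC.
Add 10 hours 9 minutes leg 3 → 5:00 AM UTC (May 16).
Yangon is UTC+6:30, so local arrival = 5:00 AM + 6:30 = 11:30 AM on May 16.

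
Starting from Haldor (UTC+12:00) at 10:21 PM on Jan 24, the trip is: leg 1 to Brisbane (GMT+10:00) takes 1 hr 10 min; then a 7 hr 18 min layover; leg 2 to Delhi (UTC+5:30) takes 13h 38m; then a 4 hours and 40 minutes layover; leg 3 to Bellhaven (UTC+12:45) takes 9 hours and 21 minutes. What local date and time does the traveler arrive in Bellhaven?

Convert departure to UTC: 10:21 PM − 12:00 = 10:21 AM UTC on Jan 24.
Add 1 hour 10 minutes leg 1 → 11:31 AM UTC.
Add 7 hours and 18 minutes layover in Brisbane → 6:49 PM UTC.
Add 13 hours and 38 minutes leg 2 → 8:27 AM UTC (Jan 25).
Add 4 hours 40 minutes layover in Delhi → 1:07 PM UTC.
Add 9 hours and 21 minutes leg 3 → 10:28 PM UTC.
Bellhaven is UTC+12:45, so local arrival = 10:28 PM + 12:45 = 11:13 AM on Jan 26.

11:13 AM on January 26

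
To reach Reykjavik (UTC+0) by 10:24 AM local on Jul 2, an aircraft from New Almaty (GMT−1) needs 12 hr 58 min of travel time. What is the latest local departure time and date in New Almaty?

8:26 PM on Jul 1

Target arrival is already UTC: 10:24 AM on Jul 2.
Subtract 12 hours 58 minutes → departure 9:26 PM UTC on Jul 1.
New Almaty is UTC−1:00: 9:26 PM − 1:00 = 8:26 PM on Jul 1.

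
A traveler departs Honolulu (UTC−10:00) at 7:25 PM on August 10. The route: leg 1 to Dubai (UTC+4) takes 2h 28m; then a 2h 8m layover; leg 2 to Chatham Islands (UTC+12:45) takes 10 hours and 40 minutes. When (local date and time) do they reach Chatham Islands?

9:26 AM on August 12

Convert departure to UTC: 7:25 PM + 10:00 = 5:25 AM UTC on Aug 11.
Add 2 hours 28 minutes leg 1 → 7:53 AM UTC.
Add 2 hours and 8 minutes layover in Dubai → 10:01 AM UTC.
Add 10 hours 40 minutes leg 2 → 8:41 PM UTC.
Chatham Islands is UTC+12:45, so local arrival = 8:41 PM + 12:45 = 9:26 AM on Aug 12.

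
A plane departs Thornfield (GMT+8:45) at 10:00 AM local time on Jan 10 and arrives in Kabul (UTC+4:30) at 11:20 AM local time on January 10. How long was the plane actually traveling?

5 hours 35 minutes

Kabul is 4:15 behind Thornfield.
Clock-face elapsed time (ignoring zones) is 1 hour 20 minutes.
Actual elapsed = 1 hour 20 minutes + 4:15 = 5 hours 35 minutes.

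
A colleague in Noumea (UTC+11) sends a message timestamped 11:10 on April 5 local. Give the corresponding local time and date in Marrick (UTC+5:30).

05:40 on April 5

In UTC: 11:10 − 11:00 = 00:10 on Apr 5.
Marrick is UTC+5:30: 00:10 + 5:30 = 05:40 on Apr 5.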